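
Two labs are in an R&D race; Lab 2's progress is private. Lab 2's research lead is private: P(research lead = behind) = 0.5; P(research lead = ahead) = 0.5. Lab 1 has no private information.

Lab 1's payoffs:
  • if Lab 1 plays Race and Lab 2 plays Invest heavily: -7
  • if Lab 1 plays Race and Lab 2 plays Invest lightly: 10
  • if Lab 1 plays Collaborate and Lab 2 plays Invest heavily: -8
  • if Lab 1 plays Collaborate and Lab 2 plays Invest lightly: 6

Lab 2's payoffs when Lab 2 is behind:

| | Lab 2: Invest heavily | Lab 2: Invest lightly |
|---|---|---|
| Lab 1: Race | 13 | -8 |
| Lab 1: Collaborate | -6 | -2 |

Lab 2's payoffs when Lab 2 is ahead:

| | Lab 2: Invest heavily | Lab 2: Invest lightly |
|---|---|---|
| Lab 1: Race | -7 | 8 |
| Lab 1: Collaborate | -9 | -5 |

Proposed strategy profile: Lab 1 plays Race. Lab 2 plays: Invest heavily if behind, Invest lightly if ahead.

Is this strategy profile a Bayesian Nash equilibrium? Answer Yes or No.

Yes

A profile is a BNE iff every type of every player is best-responding given beliefs about the other side.
Lab 1 plays Race: E[Race] = 0.5·(-7) + 0.5·(10) = 1.5; E[Collaborate] = -1. Best-responding. ✓
Lab 2 (research lead behind), facing Race: Invest heavily gives 13, Invest lightly gives -8. Proposed Invest heavily is best. ✓
Lab 2 (research lead ahead), facing Race: Invest heavily gives -7, Invest lightly gives 8. Proposed Invest lightly is best. ✓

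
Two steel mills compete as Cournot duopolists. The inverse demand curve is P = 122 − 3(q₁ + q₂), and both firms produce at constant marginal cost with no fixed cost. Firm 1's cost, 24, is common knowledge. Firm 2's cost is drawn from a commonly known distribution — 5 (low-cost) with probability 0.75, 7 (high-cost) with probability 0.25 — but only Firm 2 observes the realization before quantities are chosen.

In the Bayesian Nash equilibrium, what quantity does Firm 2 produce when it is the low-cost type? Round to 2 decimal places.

15.08

Each type of Firm 2 best-responds to q₁; Firm 1 best-responds to the expected q₂ over Firm 2's types.
Firm 2 with cost c maximizes (122 − 3(q₁+q₂) − c)·q₂, giving q₂(c) = (122 − c − 3q₁)/6.
E[c₂] = 0.75·5 + 0.25·7 = 5.5
Firm 1's FOC against E[q₂] yields q₁ = (122 − 2·24 + E[c₂])/9 = (122 − 48 + 5.5)/9 = 8.83333.
q₂(low-cost) = (122 − 5 − 3·8.83333)/6 = 15.0833.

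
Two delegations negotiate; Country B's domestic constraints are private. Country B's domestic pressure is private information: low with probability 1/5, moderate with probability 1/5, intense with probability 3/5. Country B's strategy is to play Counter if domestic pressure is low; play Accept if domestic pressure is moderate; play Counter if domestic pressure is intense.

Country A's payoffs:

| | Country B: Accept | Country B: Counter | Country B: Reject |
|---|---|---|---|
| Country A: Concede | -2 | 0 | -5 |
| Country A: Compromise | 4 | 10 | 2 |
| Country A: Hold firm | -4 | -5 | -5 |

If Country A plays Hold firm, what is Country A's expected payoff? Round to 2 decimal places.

-4.80

Take the expectation over Country B's domestic pressure, weighting each type's action by its prior probability.
E[Hold firm] = 1/5·(-5) + 1/5·(-4) + 3/5·(-5) = (-1) + (-4/5) + (-3) = -24/5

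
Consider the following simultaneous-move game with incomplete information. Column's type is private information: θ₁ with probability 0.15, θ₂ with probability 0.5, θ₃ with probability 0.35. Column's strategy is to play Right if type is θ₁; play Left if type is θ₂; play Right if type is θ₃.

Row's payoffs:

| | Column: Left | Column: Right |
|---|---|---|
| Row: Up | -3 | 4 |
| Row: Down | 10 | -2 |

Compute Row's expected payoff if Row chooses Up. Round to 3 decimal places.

E[Up] = 0.15·4 + 0.5·(-3) + 0.35·4 = 0.6 + (-1.5) + 1.4 = 0.5

0.500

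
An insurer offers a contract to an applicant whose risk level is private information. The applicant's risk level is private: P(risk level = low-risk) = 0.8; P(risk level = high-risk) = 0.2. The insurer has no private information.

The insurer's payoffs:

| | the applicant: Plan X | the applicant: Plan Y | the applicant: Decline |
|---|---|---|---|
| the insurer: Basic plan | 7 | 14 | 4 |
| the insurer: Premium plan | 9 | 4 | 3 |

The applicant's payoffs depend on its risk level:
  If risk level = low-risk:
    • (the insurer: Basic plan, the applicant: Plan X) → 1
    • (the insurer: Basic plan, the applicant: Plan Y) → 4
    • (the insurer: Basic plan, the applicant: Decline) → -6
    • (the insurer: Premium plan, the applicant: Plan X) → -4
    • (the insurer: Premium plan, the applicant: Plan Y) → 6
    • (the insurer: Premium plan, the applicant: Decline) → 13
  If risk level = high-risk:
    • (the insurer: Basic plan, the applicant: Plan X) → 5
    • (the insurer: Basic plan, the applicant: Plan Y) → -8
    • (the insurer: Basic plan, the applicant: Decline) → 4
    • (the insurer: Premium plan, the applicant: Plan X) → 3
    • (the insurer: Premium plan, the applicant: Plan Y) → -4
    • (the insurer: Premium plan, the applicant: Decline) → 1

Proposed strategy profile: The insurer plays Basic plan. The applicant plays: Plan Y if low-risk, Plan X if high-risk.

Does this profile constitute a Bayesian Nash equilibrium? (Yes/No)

Yes

A profile is a BNE iff every type of every player is best-responding given beliefs about the other side.
The insurer plays Basic plan: E[Basic plan] = 0.8·(14) + 0.2·(7) = 12.6; E[Premium plan] = 5. Best-responding. ✓
The applicant (risk level low-risk), facing Basic plan: Plan X gives 1, Plan Y gives 4, Decline gives -6. Proposed Plan Y is best. ✓
The applicant (risk level high-risk), facing Basic plan: Plan X gives 5, Plan Y gives -8, Decline gives 4. Proposed Plan X is best. ✓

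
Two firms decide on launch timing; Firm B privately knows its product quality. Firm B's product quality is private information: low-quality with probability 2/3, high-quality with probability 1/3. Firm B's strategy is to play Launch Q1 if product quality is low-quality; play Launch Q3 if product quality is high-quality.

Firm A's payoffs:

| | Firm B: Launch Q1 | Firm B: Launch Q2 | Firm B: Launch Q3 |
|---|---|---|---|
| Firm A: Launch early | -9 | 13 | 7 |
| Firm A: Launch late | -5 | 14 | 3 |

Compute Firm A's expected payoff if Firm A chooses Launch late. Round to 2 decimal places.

Take the expectation over Firm B's product quality, weighting each type's action by its prior probability.
E[Launch late] = 2/3·(-5) + 1/3·3 = (-10/3) + 1 = -7/3

-2.33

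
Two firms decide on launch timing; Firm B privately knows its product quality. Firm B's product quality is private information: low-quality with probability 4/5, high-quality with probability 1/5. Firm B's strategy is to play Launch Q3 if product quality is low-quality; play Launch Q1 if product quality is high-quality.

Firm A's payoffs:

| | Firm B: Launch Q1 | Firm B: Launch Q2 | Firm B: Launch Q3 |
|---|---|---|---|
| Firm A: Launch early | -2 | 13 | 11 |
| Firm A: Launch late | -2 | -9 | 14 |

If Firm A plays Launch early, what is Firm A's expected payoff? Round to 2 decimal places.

8.40

E[Launch early] = 4/5·11 + 1/5·(-2) = 44/5 + (-2/5) = 42/5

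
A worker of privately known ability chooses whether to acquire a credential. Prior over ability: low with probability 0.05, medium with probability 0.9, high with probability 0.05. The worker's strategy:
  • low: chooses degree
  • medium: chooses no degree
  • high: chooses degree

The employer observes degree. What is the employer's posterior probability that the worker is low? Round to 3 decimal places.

P(degree) = 0.05·1 + 0.9·0 + 0.05·1 = 0.1
P(low | degree) = (0.05·1) / 0.1 = 0.05 / 0.1 = 0.5

0.500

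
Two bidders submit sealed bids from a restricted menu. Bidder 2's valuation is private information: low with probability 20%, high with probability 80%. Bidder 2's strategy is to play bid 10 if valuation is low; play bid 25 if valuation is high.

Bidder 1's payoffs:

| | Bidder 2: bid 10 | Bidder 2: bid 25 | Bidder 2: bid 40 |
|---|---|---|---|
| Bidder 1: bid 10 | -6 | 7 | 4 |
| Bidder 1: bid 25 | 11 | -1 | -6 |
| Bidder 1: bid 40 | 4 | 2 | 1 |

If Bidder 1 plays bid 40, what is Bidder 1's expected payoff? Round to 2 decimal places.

E[bid 40] = 0.2·4 + 0.8·2 = 0.8 + 1.6 = 2.4

2.40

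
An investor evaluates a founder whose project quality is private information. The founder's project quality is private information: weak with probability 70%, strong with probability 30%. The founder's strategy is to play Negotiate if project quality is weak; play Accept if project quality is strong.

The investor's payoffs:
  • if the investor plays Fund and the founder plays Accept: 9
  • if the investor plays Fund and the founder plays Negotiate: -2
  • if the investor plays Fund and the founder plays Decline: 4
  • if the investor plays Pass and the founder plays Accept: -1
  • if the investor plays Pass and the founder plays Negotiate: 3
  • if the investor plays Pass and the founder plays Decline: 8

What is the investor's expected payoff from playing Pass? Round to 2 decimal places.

1.80

E[Pass] = 0.7·3 + 0.3·(-1) = 2.1 + (-0.3) = 1.8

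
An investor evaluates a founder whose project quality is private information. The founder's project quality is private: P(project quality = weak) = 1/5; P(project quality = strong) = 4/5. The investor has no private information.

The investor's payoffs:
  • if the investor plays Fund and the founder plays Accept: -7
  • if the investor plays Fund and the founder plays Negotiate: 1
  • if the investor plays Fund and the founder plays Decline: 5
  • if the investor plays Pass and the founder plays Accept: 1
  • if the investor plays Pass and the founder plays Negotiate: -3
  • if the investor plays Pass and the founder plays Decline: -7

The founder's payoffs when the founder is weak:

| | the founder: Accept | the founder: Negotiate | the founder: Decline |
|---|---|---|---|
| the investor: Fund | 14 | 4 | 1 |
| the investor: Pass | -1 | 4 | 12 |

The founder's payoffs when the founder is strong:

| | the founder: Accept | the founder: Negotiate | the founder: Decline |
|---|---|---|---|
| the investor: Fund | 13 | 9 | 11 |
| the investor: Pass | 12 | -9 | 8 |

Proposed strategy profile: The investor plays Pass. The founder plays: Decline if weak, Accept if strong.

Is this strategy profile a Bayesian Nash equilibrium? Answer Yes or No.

Yes

The investor plays Pass: E[Pass] = 1/5·(-7) + 4/5·(1) = -3/5; E[Fund] = -23/5. Best-responding. ✓
The founder (project quality weak), facing Pass: Accept gives -1, Negotiate gives 4, Decline gives 12. Proposed Decline is best. ✓
The founder (project quality strong), facing Pass: Accept gives 12, Negotiate gives -9, Decline gives 8. Proposed Accept is best. ✓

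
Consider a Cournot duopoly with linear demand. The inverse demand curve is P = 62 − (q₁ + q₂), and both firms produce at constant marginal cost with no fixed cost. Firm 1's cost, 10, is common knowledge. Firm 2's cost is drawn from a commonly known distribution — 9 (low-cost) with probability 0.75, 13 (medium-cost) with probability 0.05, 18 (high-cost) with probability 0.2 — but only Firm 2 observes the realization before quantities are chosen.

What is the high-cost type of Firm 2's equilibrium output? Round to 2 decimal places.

Type-c best response for Firm 2: q₂(c) = (62 − c)/2 − q₁/2.
Firm 1 maximizes expected profit; its first-order condition is 62 − 2q₁ − E[q₂] − 10 = 0.
Substituting E[q₂] and solving: E[c₂] = 11, so q₁ = (62 − 2·10 + 11)/3 = 17.6667.
q₂(high-cost) = (62 − 18 − 17.6667)/2 = 13.1667.

13.17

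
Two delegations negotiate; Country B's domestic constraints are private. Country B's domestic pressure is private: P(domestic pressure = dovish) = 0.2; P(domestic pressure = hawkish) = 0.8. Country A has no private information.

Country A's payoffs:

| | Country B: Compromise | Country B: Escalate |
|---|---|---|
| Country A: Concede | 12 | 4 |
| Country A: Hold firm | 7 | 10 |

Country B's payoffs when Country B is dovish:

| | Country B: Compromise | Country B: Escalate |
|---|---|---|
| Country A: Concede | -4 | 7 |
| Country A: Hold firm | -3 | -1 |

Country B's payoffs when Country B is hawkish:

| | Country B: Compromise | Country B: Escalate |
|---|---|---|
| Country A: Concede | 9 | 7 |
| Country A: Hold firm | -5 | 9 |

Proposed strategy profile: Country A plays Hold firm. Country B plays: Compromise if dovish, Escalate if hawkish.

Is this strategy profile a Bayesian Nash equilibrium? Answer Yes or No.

A profile is a BNE iff every type of every player is best-responding given beliefs about the other side.
Country A plays Hold firm: E[Hold firm] = 0.2·(7) + 0.8·(10) = 9.4; E[Concede] = 5.6. Best-responding. ✓
Country B (domestic pressure dovish), facing Hold firm: Compromise gives -3, Escalate gives -1. Proposed Compromise is not best — profitable deviation exists. ✗
Country B (domestic pressure hawkish), facing Hold firm: Compromise gives -5, Escalate gives 9. Proposed Escalate is best. ✓

No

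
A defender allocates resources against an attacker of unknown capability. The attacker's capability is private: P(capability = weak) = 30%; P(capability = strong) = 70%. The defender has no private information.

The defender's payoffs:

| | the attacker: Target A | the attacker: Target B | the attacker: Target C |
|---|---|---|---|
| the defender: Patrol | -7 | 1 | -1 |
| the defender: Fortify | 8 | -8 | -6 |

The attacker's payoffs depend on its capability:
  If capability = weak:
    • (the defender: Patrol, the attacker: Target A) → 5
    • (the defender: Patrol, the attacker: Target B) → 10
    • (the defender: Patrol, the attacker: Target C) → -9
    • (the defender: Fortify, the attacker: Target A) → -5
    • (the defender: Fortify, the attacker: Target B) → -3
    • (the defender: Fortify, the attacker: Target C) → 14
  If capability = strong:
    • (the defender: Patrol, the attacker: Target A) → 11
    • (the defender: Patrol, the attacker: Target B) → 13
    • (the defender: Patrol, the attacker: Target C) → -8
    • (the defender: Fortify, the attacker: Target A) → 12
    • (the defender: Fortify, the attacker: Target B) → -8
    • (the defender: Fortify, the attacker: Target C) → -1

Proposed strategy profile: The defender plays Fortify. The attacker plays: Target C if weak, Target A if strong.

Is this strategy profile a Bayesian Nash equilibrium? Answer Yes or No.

Yes

The defender plays Fortify: E[Fortify] = 0.3·(-6) + 0.7·(8) = 3.8; E[Patrol] = -5.2. Best-responding. ✓
The attacker (capability weak), facing Fortify: Target A gives -5, Target B gives -3, Target C gives 14. Proposed Target C is best. ✓
The attacker (capability strong), facing Fortify: Target A gives 12, Target B gives -8, Target C gives -1. Proposed Target A is best. ✓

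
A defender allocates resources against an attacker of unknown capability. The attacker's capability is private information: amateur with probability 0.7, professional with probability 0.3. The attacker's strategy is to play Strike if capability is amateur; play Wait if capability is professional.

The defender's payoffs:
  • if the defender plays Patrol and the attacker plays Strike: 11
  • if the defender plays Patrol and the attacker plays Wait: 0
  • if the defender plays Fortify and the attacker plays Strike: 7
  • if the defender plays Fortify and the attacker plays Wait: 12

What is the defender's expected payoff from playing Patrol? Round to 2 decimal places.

7.70

Take the expectation over the attacker's capability, weighting each type's action by its prior probability.
E[Patrol] = 0.7·11 + 0.3·0 = 7.7 + 0 = 7.7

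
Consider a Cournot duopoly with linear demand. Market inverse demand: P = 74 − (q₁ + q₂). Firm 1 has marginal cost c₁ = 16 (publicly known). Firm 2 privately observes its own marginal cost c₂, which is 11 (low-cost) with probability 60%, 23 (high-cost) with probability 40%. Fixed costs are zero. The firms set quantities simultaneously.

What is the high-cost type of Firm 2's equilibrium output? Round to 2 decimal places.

Type-c best response for Firm 2: q₂(c) = (74 − c)/2 − q₁/2.
Firm 1 maximizes expected profit; its first-order condition is 74 − 2q₁ − E[q₂] − 16 = 0.
Substituting E[q₂] and solving: E[c₂] = 15.8, so q₁ = (74 − 2·16 + 15.8)/3 = 19.2667.
q₂(high-cost) = (74 − 23 − 19.2667)/2 = 15.8667.

15.87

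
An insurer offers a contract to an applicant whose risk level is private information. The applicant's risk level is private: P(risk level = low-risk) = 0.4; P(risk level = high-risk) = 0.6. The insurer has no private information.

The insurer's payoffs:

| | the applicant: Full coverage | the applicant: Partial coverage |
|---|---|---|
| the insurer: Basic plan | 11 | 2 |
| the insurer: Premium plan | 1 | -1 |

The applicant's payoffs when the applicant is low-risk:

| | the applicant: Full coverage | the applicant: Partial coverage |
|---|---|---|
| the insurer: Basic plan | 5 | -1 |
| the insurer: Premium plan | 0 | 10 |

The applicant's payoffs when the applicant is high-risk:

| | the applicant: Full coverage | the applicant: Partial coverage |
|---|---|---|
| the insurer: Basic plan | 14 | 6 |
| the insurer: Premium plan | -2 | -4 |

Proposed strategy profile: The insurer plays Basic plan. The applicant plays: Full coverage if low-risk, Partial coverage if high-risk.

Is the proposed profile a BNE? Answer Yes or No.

No

A profile is a BNE iff every type of every player is best-responding given beliefs about the other side.
The insurer plays Basic plan: E[Basic plan] = 0.4·(11) + 0.6·(2) = 5.6; E[Premium plan] = -0.2. Best-responding. ✓
The applicant (risk level low-risk), facing Basic plan: Full coverage gives 5, Partial coverage gives -1. Proposed Full coverage is best. ✓
The applicant (risk level high-risk), facing Basic plan: Full coverage gives 14, Partial coverage gives 6. Proposed Partial coverage is not best — profitable deviation exists. ✗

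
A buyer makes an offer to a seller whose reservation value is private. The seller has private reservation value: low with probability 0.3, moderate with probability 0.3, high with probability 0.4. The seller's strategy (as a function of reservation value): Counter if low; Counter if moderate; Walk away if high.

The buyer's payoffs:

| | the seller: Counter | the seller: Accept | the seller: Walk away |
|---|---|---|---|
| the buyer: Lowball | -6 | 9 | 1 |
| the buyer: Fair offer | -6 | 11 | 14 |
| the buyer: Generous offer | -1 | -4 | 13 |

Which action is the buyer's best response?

Generous offer

E[Lowball] = 0.3·(-6) + 0.3·(-6) + 0.4·(1) = -3.2
E[Fair offer] = 0.3·(-6) + 0.3·(-6) + 0.4·(14) = 2
E[Generous offer] = 0.3·(-1) + 0.3·(-1) + 0.4·(13) = 4.6
Best response: Generous offer (4.6 is the largest).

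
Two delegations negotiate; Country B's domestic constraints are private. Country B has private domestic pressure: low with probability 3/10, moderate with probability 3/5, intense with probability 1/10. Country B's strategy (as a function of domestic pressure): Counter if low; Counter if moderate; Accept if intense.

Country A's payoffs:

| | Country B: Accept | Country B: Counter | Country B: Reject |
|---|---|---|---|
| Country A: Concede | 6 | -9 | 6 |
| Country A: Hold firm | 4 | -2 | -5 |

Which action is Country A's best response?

Compute Country A's expected payoff for each action, taking the expectation over Country B's type.
E[Concede] = 3/10·(-9) + 3/5·(-9) + 1/10·(6) = -15/2
E[Hold firm] = 3/10·(-2) + 3/5·(-2) + 1/10·(4) = -7/5
Best response: Hold firm (-7/5 is the largest).

Hold firm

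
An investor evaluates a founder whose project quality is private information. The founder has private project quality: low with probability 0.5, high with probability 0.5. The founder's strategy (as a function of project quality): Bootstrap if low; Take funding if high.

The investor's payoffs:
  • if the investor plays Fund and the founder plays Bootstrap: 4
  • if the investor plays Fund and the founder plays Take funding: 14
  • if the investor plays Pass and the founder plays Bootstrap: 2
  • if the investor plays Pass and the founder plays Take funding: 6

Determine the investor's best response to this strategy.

Fund

Compute the investor's expected payoff for each action, taking the expectation over the founder's type.
E[Fund] = 0.5·(4) + 0.5·(14) = 9
E[Pass] = 0.5·(2) + 0.5·(6) = 4
Best response: Fund (9 is the largest).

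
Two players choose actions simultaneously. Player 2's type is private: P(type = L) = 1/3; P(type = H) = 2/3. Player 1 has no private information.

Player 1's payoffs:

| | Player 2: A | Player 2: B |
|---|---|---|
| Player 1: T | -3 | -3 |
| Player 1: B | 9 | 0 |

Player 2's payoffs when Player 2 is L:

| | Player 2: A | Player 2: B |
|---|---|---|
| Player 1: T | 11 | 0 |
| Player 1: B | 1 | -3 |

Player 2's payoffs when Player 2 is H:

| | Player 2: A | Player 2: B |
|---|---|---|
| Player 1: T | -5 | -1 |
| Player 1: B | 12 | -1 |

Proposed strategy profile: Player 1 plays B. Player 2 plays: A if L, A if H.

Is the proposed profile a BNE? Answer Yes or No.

A profile is a BNE iff every type of every player is best-responding given beliefs about the other side.
Player 1 plays B: E[B] = 1/3·(9) + 2/3·(9) = 9; E[T] = -3. Best-responding. ✓
Player 2 (type L), facing B: A gives 1, B gives -3. Proposed A is best. ✓
Player 2 (type H), facing B: A gives 12, B gives -1. Proposed A is best. ✓

Yes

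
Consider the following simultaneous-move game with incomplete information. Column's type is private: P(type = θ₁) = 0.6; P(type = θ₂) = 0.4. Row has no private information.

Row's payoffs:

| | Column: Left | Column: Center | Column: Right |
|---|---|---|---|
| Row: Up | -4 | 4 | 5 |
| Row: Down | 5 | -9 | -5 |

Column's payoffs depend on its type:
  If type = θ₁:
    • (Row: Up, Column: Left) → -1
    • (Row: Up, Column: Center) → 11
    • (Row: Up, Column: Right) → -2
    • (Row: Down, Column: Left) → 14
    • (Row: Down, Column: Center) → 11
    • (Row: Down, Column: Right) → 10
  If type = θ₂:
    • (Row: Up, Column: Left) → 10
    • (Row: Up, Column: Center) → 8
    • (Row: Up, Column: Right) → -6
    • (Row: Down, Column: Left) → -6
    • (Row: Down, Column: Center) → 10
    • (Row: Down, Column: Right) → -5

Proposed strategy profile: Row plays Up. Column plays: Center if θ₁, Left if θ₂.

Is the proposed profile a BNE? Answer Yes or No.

A profile is a BNE iff every type of every player is best-responding given beliefs about the other side.
Row plays Up: E[Up] = 0.6·(4) + 0.4·(-4) = 0.8; E[Down] = -3.4. Best-responding. ✓
Column (type θ₁), facing Up: Left gives -1, Center gives 11, Right gives -2. Proposed Center is best. ✓
Column (type θ₂), facing Up: Left gives 10, Center gives 8, Right gives -6. Proposed Left is best. ✓

Yes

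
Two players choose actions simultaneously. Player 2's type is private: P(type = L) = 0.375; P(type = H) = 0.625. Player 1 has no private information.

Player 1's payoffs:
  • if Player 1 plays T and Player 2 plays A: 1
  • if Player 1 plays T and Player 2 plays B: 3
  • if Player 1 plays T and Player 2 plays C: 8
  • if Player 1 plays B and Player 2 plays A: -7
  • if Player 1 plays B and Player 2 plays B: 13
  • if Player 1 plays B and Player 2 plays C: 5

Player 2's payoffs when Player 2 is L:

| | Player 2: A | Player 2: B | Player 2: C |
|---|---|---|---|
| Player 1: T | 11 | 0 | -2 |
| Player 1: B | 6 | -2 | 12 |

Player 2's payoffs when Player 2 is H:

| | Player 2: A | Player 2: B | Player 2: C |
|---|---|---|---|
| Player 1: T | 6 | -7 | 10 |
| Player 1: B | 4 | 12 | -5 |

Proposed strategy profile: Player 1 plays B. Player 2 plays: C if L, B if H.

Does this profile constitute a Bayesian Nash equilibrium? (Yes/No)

A profile is a BNE iff every type of every player is best-responding given beliefs about the other side.
Player 1 plays B: E[B] = 0.375·(5) + 0.625·(13) = 10; E[T] = 4.875. Best-responding. ✓
Player 2 (type L), facing B: A gives 6, B gives -2, C gives 12. Proposed C is best. ✓
Player 2 (type H), facing B: A gives 4, B gives 12, C gives -5. Proposed B is best. ✓

Yes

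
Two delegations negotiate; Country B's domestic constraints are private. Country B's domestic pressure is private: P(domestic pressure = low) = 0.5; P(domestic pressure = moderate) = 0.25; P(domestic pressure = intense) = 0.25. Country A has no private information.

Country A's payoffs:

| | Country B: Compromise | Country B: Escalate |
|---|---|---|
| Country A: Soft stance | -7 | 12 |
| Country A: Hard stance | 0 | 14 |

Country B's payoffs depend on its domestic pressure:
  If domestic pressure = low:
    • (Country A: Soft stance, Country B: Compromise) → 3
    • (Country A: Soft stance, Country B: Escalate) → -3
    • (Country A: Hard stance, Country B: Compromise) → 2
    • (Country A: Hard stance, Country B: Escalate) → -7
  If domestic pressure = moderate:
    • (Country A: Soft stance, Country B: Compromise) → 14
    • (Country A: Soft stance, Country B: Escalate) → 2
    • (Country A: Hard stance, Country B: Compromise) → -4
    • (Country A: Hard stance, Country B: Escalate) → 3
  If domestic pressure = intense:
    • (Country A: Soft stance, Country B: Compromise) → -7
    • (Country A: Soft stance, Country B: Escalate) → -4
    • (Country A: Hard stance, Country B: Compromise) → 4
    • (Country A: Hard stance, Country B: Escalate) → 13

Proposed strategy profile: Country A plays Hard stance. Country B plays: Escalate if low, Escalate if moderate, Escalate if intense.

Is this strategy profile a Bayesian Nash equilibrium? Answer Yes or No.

No

Country A plays Hard stance: E[Hard stance] = 0.5·(14) + 0.25·(14) + 0.25·(14) = 14; E[Soft stance] = 12. Best-responding. ✓
Country B (domestic pressure low), facing Hard stance: Compromise gives 2, Escalate gives -7. Proposed Escalate is not best — profitable deviation exists. ✗
Country B (domestic pressure moderate), facing Hard stance: Compromise gives -4, Escalate gives 3. Proposed Escalate is best. ✓
Country B (domestic pressure intense), facing Hard stance: Compromise gives 4, Escalate gives 13. Proposed Escalate is best. ✓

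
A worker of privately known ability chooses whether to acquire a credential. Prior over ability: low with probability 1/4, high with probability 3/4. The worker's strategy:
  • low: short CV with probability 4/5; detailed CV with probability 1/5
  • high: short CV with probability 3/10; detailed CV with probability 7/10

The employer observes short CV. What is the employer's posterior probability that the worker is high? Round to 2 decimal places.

Apply Bayes' rule using the sender's strategy as the likelihood.
P(short CV) = (1/4)·(4/5) + (3/4)·(3/10) = 17/40
P(high | short CV) = ((3/4)·(3/10)) / (17/40) = (9/40) / (17/40) = 9/17

0.53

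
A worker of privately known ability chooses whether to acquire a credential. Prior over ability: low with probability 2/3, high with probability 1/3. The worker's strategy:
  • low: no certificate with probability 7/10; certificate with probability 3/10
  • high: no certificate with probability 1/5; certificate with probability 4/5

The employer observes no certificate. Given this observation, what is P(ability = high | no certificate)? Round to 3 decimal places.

0.125

P(no certificate) = (2/3)·(7/10) + (1/3)·(1/5) = 8/15
P(high | no certificate) = ((1/3)·(1/5)) / (8/15) = (1/15) / (8/15) = 1/8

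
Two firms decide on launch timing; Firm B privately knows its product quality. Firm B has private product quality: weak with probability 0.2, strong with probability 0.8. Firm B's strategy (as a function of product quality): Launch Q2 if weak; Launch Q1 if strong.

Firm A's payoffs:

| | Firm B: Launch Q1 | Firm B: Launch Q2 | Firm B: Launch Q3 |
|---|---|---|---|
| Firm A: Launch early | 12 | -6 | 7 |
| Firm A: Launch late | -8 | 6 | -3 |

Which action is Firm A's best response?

E[Launch early] = 0.2·(-6) + 0.8·(12) = 8.4
E[Launch late] = 0.2·(6) + 0.8·(-8) = -5.2
Best response: Launch early (8.4 is the largest).

Launch early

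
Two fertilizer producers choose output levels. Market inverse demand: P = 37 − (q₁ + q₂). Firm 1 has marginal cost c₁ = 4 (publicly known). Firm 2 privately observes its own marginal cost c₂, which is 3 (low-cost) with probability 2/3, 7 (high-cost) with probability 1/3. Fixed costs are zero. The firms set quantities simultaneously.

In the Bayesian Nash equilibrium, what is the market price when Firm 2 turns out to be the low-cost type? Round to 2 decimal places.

Firm 2 with cost c maximizes (37 − (q₁+q₂) − c)·q₂, giving q₂(c) = (37 − c − q₁)/2.
E[c₂] = 2/3·3 + 1/3·7 = 4.33333
Firm 1's FOC against E[q₂] yields q₁ = (37 − 2·4 + E[c₂])/3 = (37 − 8 + 4.33333)/3 = 11.1111.
q₂(low-cost) = 11.4444, so P = 37 − (11.1111 + 11.4444) = 14.4444.

14.44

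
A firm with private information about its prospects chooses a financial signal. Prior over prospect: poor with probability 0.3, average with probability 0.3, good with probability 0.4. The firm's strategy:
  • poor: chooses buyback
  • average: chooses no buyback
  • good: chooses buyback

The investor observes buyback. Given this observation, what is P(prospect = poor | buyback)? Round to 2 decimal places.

0.43

P(buyback) = 0.3·1 + 0.3·0 + 0.4·1 = 0.7
P(poor | buyback) = (0.3·1) / 0.7 = 0.3 / 0.7 = 0.428571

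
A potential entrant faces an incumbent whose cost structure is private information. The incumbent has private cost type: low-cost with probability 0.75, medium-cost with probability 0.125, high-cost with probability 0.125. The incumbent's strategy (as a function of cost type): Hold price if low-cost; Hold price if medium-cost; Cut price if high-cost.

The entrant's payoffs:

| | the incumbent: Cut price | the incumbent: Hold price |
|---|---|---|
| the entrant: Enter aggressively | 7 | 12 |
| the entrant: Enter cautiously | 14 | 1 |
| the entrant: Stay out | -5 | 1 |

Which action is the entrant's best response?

Enter aggressively

Compute the entrant's expected payoff for each action, taking the expectation over the incumbent's type.
E[Enter aggressively] = 0.75·(12) + 0.125·(12) + 0.125·(7) = 11.375
E[Enter cautiously] = 0.75·(1) + 0.125·(1) + 0.125·(14) = 2.625
E[Stay out] = 0.75·(1) + 0.125·(1) + 0.125·(-5) = 0.25
Best response: Enter aggressively (11.375 is the largest).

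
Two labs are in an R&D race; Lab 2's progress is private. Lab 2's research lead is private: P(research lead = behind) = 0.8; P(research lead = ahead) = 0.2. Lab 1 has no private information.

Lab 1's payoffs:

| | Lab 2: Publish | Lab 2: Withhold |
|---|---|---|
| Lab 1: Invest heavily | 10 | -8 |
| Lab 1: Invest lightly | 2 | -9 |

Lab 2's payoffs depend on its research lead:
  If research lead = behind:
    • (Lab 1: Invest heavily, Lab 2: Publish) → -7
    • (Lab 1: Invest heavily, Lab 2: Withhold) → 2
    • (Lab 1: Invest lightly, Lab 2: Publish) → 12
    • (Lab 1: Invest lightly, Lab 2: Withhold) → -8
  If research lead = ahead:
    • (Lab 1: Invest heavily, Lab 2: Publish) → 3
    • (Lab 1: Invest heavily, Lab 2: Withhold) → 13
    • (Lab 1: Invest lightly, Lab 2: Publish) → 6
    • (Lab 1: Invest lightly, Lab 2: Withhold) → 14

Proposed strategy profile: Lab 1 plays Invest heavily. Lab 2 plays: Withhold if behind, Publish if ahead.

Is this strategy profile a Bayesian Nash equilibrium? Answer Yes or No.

No

Lab 1 plays Invest heavily: E[Invest heavily] = 0.8·(-8) + 0.2·(10) = -4.4; E[Invest lightly] = -6.8. Best-responding. ✓
Lab 2 (research lead behind), facing Invest heavily: Publish gives -7, Withhold gives 2. Proposed Withhold is best. ✓
Lab 2 (research lead ahead), facing Invest heavily: Publish gives 3, Withhold gives 13. Proposed Publish is not best — profitable deviation exists. ✗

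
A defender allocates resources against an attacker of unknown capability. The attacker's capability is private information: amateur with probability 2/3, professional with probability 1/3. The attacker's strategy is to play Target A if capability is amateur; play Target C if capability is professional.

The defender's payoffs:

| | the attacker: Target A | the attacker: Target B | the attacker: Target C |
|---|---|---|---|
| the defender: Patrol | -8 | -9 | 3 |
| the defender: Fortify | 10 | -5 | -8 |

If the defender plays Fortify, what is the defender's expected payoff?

E[Fortify] = 2/3·10 + 1/3·(-8) = 20/3 + (-8/3) = 4

4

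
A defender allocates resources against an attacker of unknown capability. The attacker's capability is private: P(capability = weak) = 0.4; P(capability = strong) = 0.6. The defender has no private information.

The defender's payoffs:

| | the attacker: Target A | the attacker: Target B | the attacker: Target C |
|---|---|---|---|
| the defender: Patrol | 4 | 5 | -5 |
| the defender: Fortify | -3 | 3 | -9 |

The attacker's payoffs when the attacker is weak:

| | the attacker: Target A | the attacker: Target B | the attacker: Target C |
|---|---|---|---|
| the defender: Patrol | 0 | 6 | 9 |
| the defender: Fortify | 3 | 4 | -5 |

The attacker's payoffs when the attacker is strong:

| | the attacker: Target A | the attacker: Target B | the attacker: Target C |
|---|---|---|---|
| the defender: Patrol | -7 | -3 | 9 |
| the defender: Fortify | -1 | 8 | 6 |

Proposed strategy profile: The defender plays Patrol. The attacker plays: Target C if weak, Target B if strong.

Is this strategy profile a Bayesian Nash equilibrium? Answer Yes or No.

The defender plays Patrol: E[Patrol] = 0.4·(-5) + 0.6·(5) = 1; E[Fortify] = -1.8. Best-responding. ✓
The attacker (capability weak), facing Patrol: Target A gives 0, Target B gives 6, Target C gives 9. Proposed Target C is best. ✓
The attacker (capability strong), facing Patrol: Target A gives -7, Target B gives -3, Target C gives 9. Proposed Target B is not best — profitable deviation exists. ✗

No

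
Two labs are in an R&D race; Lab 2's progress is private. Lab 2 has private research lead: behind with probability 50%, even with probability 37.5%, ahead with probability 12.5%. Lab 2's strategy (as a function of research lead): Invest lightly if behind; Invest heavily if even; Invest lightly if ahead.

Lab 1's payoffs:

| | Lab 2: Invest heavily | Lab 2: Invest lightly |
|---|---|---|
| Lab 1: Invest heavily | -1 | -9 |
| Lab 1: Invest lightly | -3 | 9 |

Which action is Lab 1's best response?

Invest lightly

E[Invest heavily] = 0.5·(-9) + 0.375·(-1) + 0.125·(-9) = -6
E[Invest lightly] = 0.5·(9) + 0.375·(-3) + 0.125·(9) = 4.5
Best response: Invest lightly (4.5 is the largest).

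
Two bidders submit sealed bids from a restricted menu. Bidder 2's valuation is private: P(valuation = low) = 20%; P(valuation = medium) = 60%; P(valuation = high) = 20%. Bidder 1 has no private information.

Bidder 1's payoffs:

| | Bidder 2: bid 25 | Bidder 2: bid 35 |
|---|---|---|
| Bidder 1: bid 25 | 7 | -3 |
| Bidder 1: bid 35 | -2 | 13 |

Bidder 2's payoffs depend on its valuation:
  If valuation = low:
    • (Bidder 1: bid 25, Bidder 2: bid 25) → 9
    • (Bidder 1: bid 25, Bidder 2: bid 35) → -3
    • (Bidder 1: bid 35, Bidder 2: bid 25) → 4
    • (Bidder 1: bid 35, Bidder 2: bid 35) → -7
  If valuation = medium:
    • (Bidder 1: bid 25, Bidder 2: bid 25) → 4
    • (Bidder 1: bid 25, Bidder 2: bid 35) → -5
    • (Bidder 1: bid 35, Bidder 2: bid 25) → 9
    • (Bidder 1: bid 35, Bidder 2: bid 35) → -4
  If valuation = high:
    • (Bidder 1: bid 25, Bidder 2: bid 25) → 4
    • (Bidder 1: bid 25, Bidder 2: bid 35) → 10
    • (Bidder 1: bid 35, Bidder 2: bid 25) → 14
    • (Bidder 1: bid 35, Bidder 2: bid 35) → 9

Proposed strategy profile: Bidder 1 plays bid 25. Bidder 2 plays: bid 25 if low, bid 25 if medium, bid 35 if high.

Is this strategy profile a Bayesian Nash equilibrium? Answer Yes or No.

Yes

Bidder 1 plays bid 25: E[bid 25] = 0.2·(7) + 0.6·(7) + 0.2·(-3) = 5; E[bid 35] = 1. Best-responding. ✓
Bidder 2 (valuation low), facing bid 25: bid 25 gives 9, bid 35 gives -3. Proposed bid 25 is best. ✓
Bidder 2 (valuation medium), facing bid 25: bid 25 gives 4, bid 35 gives -5. Proposed bid 25 is best. ✓
Bidder 2 (valuation high), facing bid 25: bid 25 gives 4, bid 35 gives 10. Proposed bid 35 is best. ✓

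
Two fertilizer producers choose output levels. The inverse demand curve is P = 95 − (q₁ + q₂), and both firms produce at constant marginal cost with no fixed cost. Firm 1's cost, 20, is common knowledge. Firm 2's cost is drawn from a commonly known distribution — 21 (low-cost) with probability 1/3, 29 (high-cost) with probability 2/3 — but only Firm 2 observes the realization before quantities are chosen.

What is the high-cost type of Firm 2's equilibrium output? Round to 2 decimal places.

19.44

Firm 2 with cost c maximizes (95 − (q₁+q₂) − c)·q₂, giving q₂(c) = (95 − c − q₁)/2.
E[c₂] = 1/3·21 + 2/3·29 = 26.3333
Firm 1's FOC against E[q₂] yields q₁ = (95 − 2·20 + E[c₂])/3 = (95 − 40 + 26.3333)/3 = 27.1111.
q₂(high-cost) = (95 − 29 − 27.1111)/2 = 19.4444.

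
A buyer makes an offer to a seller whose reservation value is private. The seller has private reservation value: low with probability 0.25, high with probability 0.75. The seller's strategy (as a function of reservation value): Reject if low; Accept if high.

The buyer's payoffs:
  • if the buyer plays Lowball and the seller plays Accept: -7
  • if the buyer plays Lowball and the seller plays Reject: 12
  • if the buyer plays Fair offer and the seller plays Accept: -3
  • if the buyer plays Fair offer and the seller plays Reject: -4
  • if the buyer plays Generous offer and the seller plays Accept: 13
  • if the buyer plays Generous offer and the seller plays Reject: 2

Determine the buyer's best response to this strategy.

Generous offer

E[Lowball] = 0.25·(12) + 0.75·(-7) = -2.25
E[Fair offer] = 0.25·(-4) + 0.75·(-3) = -3.25
E[Generous offer] = 0.25·(2) + 0.75·(13) = 10.25
Best response: Generous offer (10.25 is the largest).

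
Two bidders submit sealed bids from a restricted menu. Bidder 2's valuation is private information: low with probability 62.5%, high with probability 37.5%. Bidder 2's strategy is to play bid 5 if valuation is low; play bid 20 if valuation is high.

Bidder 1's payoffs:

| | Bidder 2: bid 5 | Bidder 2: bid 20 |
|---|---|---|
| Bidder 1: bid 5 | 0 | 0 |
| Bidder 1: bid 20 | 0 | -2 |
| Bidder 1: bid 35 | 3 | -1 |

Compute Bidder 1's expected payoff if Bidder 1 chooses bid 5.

Take the expectation over Bidder 2's valuation, weighting each type's action by its prior probability.
E[bid 5] = 0.625·0 + 0.375·0 = 0 + 0 = 0

0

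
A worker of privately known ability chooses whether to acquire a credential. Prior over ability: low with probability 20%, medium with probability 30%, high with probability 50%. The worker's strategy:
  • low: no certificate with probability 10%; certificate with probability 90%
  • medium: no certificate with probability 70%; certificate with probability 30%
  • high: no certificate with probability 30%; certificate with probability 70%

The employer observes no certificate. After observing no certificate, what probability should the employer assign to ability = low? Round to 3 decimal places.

Apply Bayes' rule using the sender's strategy as the likelihood.
P(no certificate) = 0.2·0.1 + 0.3·0.7 + 0.5·0.3 = 0.38
P(low | no certificate) = (0.2·0.1) / 0.38 = 0.02 / 0.38 = 0.0526316

0.053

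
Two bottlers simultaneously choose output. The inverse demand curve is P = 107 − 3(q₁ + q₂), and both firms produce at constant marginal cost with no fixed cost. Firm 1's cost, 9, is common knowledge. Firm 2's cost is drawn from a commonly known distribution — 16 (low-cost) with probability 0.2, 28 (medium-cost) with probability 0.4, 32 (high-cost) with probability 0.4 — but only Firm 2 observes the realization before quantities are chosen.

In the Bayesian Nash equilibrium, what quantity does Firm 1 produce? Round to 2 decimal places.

Type-c best response for Firm 2: q₂(c) = (107 − c)/6 − q₁/2.
Firm 1 maximizes expected profit; its first-order condition is 107 − 6q₁ − 3E[q₂] − 9 = 0.
Substituting E[q₂] and solving: E[c₂] = 27.2, so q₁ = (107 − 2·9 + 27.2)/9 = 12.9111.

12.91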